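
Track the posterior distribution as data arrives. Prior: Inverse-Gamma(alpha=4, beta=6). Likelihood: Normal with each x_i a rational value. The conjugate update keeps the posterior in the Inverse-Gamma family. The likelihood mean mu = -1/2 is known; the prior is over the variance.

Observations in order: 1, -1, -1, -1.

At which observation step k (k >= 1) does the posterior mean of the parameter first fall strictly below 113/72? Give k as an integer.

k = 4

obs 1: x=1 → posterior Inverse-Gamma(9/2, 57/8)
obs 2: x=-1 → posterior Inverse-Gamma(5, 29/4)
obs 3: x=-1 → posterior Inverse-Gamma(11/2, 59/8)
obs 4: x=-1 → posterior Inverse-Gamma(6, 15/2)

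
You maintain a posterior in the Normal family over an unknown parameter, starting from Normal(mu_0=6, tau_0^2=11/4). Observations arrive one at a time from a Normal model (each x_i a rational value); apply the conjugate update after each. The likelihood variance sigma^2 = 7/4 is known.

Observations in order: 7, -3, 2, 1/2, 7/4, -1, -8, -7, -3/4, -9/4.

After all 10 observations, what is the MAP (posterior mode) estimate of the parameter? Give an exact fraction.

obs 1: x=7 → posterior Normal(119/18, 77/72)
obs 2: x=-3 → posterior Normal(86/29, 77/116)
obs 3: x=2 → posterior Normal(27/10, 77/160)
obs 4: x=1/2 → posterior Normal(227/102, 77/204)
obs 5: x=7/4 → posterior Normal(531/248, 77/248)
obs 6: x=-1 → posterior Normal(487/292, 77/292)
obs 7: x=-8 → posterior Normal(45/112, 11/48)
obs 8: x=-7 → posterior Normal(-173/380, 77/380)
obs 9: x=-3/4 → posterior Normal(-103/212, 77/424)
obs 10: x=-9/4 → posterior Normal(-305/468, 77/468)

-305/468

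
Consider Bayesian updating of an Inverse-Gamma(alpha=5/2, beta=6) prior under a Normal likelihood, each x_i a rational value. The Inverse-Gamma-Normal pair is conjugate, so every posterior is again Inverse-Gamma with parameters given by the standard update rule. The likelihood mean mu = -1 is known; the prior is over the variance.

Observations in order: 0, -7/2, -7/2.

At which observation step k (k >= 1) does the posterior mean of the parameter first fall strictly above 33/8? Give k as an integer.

obs 1: x=0 → posterior Inverse-Gamma(3, 13/2)
obs 2: x=-7/2 → posterior Inverse-Gamma(7/2, 77/8)
obs 3: x=-7/2 → posterior Inverse-Gamma(4, 51/4)

k = 3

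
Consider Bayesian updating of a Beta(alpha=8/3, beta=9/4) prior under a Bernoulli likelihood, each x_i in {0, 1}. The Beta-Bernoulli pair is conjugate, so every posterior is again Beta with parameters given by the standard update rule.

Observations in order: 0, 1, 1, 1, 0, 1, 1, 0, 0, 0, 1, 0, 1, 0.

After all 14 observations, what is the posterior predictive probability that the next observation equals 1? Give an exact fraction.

116/227

obs 1: x=0 → posterior Beta(8/3, 13/4)
obs 2: x=1 → posterior Beta(11/3, 13/4)
obs 3: x=1 → posterior Beta(14/3, 13/4)
obs 4: x=1 → posterior Beta(17/3, 13/4)
obs 5: x=0 → posterior Beta(17/3, 17/4)
obs 6: x=1 → posterior Beta(20/3, 17/4)
obs 7: x=1 → posterior Beta(23/3, 17/4)
obs 8: x=0 → posterior Beta(23/3, 21/4)
obs 9: x=0 → posterior Beta(23/3, 25/4)
obs 10: x=0 → posterior Beta(23/3, 29/4)
obs 11: x=1 → posterior Beta(26/3, 29/4)
obs 12: x=0 → posterior Beta(26/3, 33/4)
obs 13: x=1 → posterior Beta(29/3, 33/4)
obs 14: x=0 → posterior Beta(29/3, 37/4)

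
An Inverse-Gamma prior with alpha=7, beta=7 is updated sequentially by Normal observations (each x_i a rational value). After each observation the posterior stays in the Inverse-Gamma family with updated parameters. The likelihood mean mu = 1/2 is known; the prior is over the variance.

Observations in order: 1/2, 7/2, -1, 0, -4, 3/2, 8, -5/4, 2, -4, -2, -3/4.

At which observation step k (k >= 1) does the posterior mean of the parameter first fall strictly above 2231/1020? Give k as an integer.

obs 1: x=1/2 → posterior Inverse-Gamma(15/2, 7)
obs 2: x=7/2 → posterior Inverse-Gamma(8, 23/2)
obs 3: x=-1 → posterior Inverse-Gamma(17/2, 101/8)
obs 4: x=0 → posterior Inverse-Gamma(9, 51/4)
obs 5: x=-4 → posterior Inverse-Gamma(19/2, 183/8)
obs 6: x=3/2 → posterior Inverse-Gamma(10, 187/8)
obs 7: x=8 → posterior Inverse-Gamma(21/2, 103/2)
obs 8: x=-5/4 → posterior Inverse-Gamma(11, 1697/32)
obs 9: x=2 → posterior Inverse-Gamma(23/2, 1733/32)
obs 10: x=-4 → posterior Inverse-Gamma(12, 2057/32)
obs 11: x=-2 → posterior Inverse-Gamma(25/2, 2157/32)
obs 12: x=-3/4 → posterior Inverse-Gamma(13, 1091/16)

k = 5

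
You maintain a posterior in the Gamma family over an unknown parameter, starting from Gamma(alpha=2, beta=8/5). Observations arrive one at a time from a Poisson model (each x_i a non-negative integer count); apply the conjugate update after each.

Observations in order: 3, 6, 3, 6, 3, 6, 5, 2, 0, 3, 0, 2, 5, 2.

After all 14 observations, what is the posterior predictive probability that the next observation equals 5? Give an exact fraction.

obs 1: x=3 → posterior Gamma(5, 13/5)
obs 2: x=6 → posterior Gamma(11, 18/5)
obs 3: x=3 → posterior Gamma(14, 23/5)
obs 4: x=6 → posterior Gamma(20, 28/5)
obs 5: x=3 → posterior Gamma(23, 33/5)
obs 6: x=6 → posterior Gamma(29, 38/5)
obs 7: x=5 → posterior Gamma(34, 43/5)
obs 8: x=2 → posterior Gamma(36, 48/5)
obs 9: x=0 → posterior Gamma(36, 53/5)
obs 10: x=3 → posterior Gamma(39, 58/5)
obs 11: x=0 → posterior Gamma(39, 63/5)
obs 12: x=2 → posterior Gamma(41, 68/5)
obs 13: x=5 → posterior Gamma(46, 73/5)
obs 14: x=2 → posterior Gamma(48, 78/5)

53726747020463614326257553071359111753330354264816599439042139303218724765450929882482195038208000000/514208079162237470366950066427087311351545149977870622089412129972696884289577798747029115521707328963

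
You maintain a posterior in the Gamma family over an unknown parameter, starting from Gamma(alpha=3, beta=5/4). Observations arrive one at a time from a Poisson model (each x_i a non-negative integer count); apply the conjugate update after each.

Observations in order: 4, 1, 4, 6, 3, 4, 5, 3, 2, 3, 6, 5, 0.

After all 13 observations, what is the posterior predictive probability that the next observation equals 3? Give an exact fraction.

obs 1: x=4 → posterior Gamma(7, 9/4)
obs 2: x=1 → posterior Gamma(8, 13/4)
obs 3: x=4 → posterior Gamma(12, 17/4)
obs 4: x=6 → posterior Gamma(18, 21/4)
obs 5: x=3 → posterior Gamma(21, 25/4)
obs 6: x=4 → posterior Gamma(25, 29/4)
obs 7: x=5 → posterior Gamma(30, 33/4)
obs 8: x=3 → posterior Gamma(33, 37/4)
obs 9: x=2 → posterior Gamma(35, 41/4)
obs 10: x=3 → posterior Gamma(38, 45/4)
obs 11: x=6 → posterior Gamma(44, 49/4)
obs 12: x=5 → posterior Gamma(49, 53/4)
obs 13: x=0 → posterior Gamma(49, 57/4)

145422937164893741963783951508142172174269135696731746381991090786535704677984572750847169600/687308034185676561421248165967822319304502845246654543319475573044722461563418682095390376721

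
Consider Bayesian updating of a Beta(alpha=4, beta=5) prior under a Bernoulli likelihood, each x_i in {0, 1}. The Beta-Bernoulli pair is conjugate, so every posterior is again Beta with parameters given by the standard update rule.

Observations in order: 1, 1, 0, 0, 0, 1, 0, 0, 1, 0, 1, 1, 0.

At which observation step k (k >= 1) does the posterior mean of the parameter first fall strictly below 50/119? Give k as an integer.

obs 1: x=1 → posterior Beta(5, 5)
obs 2: x=1 → posterior Beta(6, 5)
obs 3: x=0 → posterior Beta(6, 6)
obs 4: x=0 → posterior Beta(6, 7)
obs 5: x=0 → posterior Beta(6, 8)
obs 6: x=1 → posterior Beta(7, 8)
obs 7: x=0 → posterior Beta(7, 9)
obs 8: x=0 → posterior Beta(7, 10)
obs 9: x=1 → posterior Beta(8, 10)
obs 10: x=0 → posterior Beta(8, 11)
obs 11: x=1 → posterior Beta(9, 11)
obs 12: x=1 → posterior Beta(10, 11)
obs 13: x=0 → posterior Beta(10, 12)

k = 8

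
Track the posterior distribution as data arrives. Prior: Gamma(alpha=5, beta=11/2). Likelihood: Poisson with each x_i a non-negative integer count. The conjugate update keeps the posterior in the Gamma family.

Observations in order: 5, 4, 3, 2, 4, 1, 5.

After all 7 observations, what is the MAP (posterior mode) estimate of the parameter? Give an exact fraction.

56/25

obs 1: x=5 → posterior Gamma(10, 13/2)
obs 2: x=4 → posterior Gamma(14, 15/2)
obs 3: x=3 → posterior Gamma(17, 17/2)
obs 4: x=2 → posterior Gamma(19, 19/2)
obs 5: x=4 → posterior Gamma(23, 21/2)
obs 6: x=1 → posterior Gamma(24, 23/2)
obs 7: x=5 → posterior Gamma(29, 25/2)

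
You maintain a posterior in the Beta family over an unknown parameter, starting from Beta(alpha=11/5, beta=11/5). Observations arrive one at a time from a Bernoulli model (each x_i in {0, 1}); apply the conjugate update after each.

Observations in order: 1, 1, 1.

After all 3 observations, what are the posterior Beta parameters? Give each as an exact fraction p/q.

obs 1: x=1 → posterior Beta(16/5, 11/5)
obs 2: x=1 → posterior Beta(21/5, 11/5)
obs 3: x=1 → posterior Beta(26/5, 11/5)

alpha=26/5, beta=11/5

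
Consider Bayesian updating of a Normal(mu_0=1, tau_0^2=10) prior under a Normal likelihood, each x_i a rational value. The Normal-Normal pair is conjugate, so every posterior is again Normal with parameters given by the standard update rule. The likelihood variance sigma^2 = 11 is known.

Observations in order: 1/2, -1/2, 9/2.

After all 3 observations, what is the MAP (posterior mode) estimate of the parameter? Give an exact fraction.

obs 1: x=1/2 → posterior Normal(16/21, 110/21)
obs 2: x=-1/2 → posterior Normal(11/31, 110/31)
obs 3: x=9/2 → posterior Normal(56/41, 110/41)

56/41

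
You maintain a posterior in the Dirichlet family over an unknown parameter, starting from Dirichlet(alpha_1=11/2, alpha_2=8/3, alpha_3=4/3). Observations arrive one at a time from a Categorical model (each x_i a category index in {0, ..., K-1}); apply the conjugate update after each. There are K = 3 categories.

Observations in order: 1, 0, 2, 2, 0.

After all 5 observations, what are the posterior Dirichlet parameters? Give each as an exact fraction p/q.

alpha_1=15/2, alpha_2=11/3, alpha_3=10/3

obs 1: x=1 → posterior Dirichlet(11/2, 11/3, 4/3)
obs 2: x=0 → posterior Dirichlet(13/2, 11/3, 4/3)
obs 3: x=2 → posterior Dirichlet(13/2, 11/3, 7/3)
obs 4: x=2 → posterior Dirichlet(13/2, 11/3, 10/3)
obs 5: x=0 → posterior Dirichlet(15/2, 11/3, 10/3)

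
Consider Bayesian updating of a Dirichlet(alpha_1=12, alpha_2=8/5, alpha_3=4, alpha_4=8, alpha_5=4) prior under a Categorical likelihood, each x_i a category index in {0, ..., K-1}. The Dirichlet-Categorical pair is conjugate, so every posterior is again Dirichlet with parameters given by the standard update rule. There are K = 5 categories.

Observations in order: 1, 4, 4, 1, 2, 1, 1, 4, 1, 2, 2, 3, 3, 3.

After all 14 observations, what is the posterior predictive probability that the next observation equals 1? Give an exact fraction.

33/218

obs 1: x=1 → posterior Dirichlet(12, 13/5, 4, 8, 4)
obs 2: x=4 → posterior Dirichlet(12, 13/5, 4, 8, 5)
obs 3: x=4 → posterior Dirichlet(12, 13/5, 4, 8, 6)
obs 4: x=1 → posterior Dirichlet(12, 18/5, 4, 8, 6)
obs 5: x=2 → posterior Dirichlet(12, 18/5, 5, 8, 6)
obs 6: x=1 → posterior Dirichlet(12, 23/5, 5, 8, 6)
obs 7: x=1 → posterior Dirichlet(12, 28/5, 5, 8, 6)
obs 8: x=4 → posterior Dirichlet(12, 28/5, 5, 8, 7)
obs 9: x=1 → posterior Dirichlet(12, 33/5, 5, 8, 7)
obs 10: x=2 → posterior Dirichlet(12, 33/5, 6, 8, 7)
obs 11: x=2 → posterior Dirichlet(12, 33/5, 7, 8, 7)
obs 12: x=3 → posterior Dirichlet(12, 33/5, 7, 9, 7)
obs 13: x=3 → posterior Dirichlet(12, 33/5, 7, 10, 7)
obs 14: x=3 → posterior Dirichlet(12, 33/5, 7, 11, 7)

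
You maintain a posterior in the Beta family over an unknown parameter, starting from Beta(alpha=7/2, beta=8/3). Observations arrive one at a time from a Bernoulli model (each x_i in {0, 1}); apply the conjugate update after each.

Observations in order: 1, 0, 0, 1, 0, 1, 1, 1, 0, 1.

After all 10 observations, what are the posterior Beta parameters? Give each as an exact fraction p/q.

obs 1: x=1 → posterior Beta(9/2, 8/3)
obs 2: x=0 → posterior Beta(9/2, 11/3)
obs 3: x=0 → posterior Beta(9/2, 14/3)
obs 4: x=1 → posterior Beta(11/2, 14/3)
obs 5: x=0 → posterior Beta(11/2, 17/3)
obs 6: x=1 → posterior Beta(13/2, 17/3)
obs 7: x=1 → posterior Beta(15/2, 17/3)
obs 8: x=1 → posterior Beta(17/2, 17/3)
obs 9: x=0 → posterior Beta(17/2, 20/3)
obs 10: x=1 → posterior Beta(19/2, 20/3)

alpha=19/2, beta=20/3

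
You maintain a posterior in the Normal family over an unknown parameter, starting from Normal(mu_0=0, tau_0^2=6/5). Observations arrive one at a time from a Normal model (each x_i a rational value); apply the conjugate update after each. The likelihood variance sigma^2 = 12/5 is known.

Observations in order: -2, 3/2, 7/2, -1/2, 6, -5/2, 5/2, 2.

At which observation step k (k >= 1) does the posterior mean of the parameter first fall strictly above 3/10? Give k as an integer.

k = 3

obs 1: x=-2 → posterior Normal(-2/3, 4/5)
obs 2: x=3/2 → posterior Normal(-1/8, 3/5)
obs 3: x=7/2 → posterior Normal(3/5, 12/25)
obs 4: x=-1/2 → posterior Normal(5/12, 2/5)
obs 5: x=6 → posterior Normal(17/14, 12/35)
obs 6: x=-5/2 → posterior Normal(3/4, 3/10)
obs 7: x=5/2 → posterior Normal(17/18, 4/15)
obs 8: x=2 → posterior Normal(21/20, 6/25)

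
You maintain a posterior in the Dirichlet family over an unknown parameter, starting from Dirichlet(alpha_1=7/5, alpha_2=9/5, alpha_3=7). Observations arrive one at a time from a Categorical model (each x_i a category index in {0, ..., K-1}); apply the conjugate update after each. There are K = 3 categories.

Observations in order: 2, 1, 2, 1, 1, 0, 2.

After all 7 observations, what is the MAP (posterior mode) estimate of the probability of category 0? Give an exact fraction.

obs 1: x=2 → posterior Dirichlet(7/5, 9/5, 8)
obs 2: x=1 → posterior Dirichlet(7/5, 14/5, 8)
obs 3: x=2 → posterior Dirichlet(7/5, 14/5, 9)
obs 4: x=1 → posterior Dirichlet(7/5, 19/5, 9)
obs 5: x=1 → posterior Dirichlet(7/5, 24/5, 9)
obs 6: x=0 → posterior Dirichlet(12/5, 24/5, 9)
obs 7: x=2 → posterior Dirichlet(12/5, 24/5, 10)

7/71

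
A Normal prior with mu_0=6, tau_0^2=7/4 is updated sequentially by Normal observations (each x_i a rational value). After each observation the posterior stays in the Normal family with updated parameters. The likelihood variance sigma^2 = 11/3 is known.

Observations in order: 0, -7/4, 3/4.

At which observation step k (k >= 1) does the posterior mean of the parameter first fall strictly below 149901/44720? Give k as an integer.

k = 2

obs 1: x=0 → posterior Normal(264/65, 77/65)
obs 2: x=-7/4 → posterior Normal(909/344, 77/86)
obs 3: x=3/4 → posterior Normal(243/107, 77/107)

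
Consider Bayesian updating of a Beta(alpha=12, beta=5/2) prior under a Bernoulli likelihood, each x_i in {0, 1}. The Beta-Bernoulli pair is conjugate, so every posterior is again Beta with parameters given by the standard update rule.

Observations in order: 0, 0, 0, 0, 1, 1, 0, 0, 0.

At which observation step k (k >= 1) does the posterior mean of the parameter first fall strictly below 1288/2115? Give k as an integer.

k = 9

obs 1: x=0 → posterior Beta(12, 7/2)
obs 2: x=0 → posterior Beta(12, 9/2)
obs 3: x=0 → posterior Beta(12, 11/2)
obs 4: x=0 → posterior Beta(12, 13/2)
obs 5: x=1 → posterior Beta(13, 13/2)
obs 6: x=1 → posterior Beta(14, 13/2)
obs 7: x=0 → posterior Beta(14, 15/2)
obs 8: x=0 → posterior Beta(14, 17/2)
obs 9: x=0 → posterior Beta(14, 19/2)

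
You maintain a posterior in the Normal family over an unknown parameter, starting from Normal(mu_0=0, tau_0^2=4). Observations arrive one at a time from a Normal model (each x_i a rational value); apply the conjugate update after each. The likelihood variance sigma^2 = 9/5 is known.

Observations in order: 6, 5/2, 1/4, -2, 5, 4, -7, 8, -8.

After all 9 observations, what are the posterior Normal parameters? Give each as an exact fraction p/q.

mu_0=25/27, tau_0^2=4/21

obs 1: x=6 → posterior Normal(120/29, 36/29)
obs 2: x=5/2 → posterior Normal(170/49, 36/49)
obs 3: x=1/4 → posterior Normal(175/69, 12/23)
obs 4: x=-2 → posterior Normal(135/89, 36/89)
obs 5: x=5 → posterior Normal(235/109, 36/109)
obs 6: x=4 → posterior Normal(105/43, 12/43)
obs 7: x=-7 → posterior Normal(175/149, 36/149)
obs 8: x=8 → posterior Normal(335/169, 36/169)
obs 9: x=-8 → posterior Normal(25/27, 4/21)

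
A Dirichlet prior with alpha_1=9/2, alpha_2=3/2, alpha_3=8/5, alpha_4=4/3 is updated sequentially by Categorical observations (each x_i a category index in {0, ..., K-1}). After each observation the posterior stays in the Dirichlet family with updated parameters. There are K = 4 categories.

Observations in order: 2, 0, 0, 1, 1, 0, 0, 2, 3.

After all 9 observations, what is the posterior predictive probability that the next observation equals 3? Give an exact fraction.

35/269

obs 1: x=2 → posterior Dirichlet(9/2, 3/2, 13/5, 4/3)
obs 2: x=0 → posterior Dirichlet(11/2, 3/2, 13/5, 4/3)
obs 3: x=0 → posterior Dirichlet(13/2, 3/2, 13/5, 4/3)
obs 4: x=1 → posterior Dirichlet(13/2, 5/2, 13/5, 4/3)
obs 5: x=1 → posterior Dirichlet(13/2, 7/2, 13/5, 4/3)
obs 6: x=0 → posterior Dirichlet(15/2, 7/2, 13/5, 4/3)
obs 7: x=0 → posterior Dirichlet(17/2, 7/2, 13/5, 4/3)
obs 8: x=2 → posterior Dirichlet(17/2, 7/2, 18/5, 4/3)
obs 9: x=3 → posterior Dirichlet(17/2, 7/2, 18/5, 7/3)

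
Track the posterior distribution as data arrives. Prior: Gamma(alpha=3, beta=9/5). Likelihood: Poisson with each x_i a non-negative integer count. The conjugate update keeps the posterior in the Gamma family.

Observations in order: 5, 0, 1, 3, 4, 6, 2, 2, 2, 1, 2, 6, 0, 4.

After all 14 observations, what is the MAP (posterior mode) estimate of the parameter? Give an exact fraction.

obs 1: x=5 → posterior Gamma(8, 14/5)
obs 2: x=0 → posterior Gamma(8, 19/5)
obs 3: x=1 → posterior Gamma(9, 24/5)
obs 4: x=3 → posterior Gamma(12, 29/5)
obs 5: x=4 → posterior Gamma(16, 34/5)
obs 6: x=6 → posterior Gamma(22, 39/5)
obs 7: x=2 → posterior Gamma(24, 44/5)
obs 8: x=2 → posterior Gamma(26, 49/5)
obs 9: x=2 → posterior Gamma(28, 54/5)
obs 10: x=1 → posterior Gamma(29, 59/5)
obs 11: x=2 → posterior Gamma(31, 64/5)
obs 12: x=6 → posterior Gamma(37, 69/5)
obs 13: x=0 → posterior Gamma(37, 74/5)
obs 14: x=4 → posterior Gamma(41, 79/5)

200/79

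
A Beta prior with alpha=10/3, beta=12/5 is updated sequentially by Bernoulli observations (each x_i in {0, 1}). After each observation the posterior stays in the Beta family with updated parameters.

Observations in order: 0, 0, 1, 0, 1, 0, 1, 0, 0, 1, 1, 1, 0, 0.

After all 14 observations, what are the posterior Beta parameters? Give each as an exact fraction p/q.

alpha=28/3, beta=52/5

obs 1: x=0 → posterior Beta(10/3, 17/5)
obs 2: x=0 → posterior Beta(10/3, 22/5)
obs 3: x=1 → posterior Beta(13/3, 22/5)
obs 4: x=0 → posterior Beta(13/3, 27/5)
obs 5: x=1 → posterior Beta(16/3, 27/5)
obs 6: x=0 → posterior Beta(16/3, 32/5)
obs 7: x=1 → posterior Beta(19/3, 32/5)
obs 8: x=0 → posterior Beta(19/3, 37/5)
obs 9: x=0 → posterior Beta(19/3, 42/5)
obs 10: x=1 → posterior Beta(22/3, 42/5)
obs 11: x=1 → posterior Beta(25/3, 42/5)
obs 12: x=1 → posterior Beta(28/3, 42/5)
obs 13: x=0 → posterior Beta(28/3, 47/5)
obs 14: x=0 → posterior Beta(28/3, 52/5)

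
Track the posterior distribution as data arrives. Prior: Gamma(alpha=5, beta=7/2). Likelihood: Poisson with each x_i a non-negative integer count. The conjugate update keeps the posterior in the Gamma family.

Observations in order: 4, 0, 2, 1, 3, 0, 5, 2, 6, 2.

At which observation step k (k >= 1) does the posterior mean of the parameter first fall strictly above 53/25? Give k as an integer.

k = 9

obs 1: x=4 → posterior Gamma(9, 9/2)
obs 2: x=0 → posterior Gamma(9, 11/2)
obs 3: x=2 → posterior Gamma(11, 13/2)
obs 4: x=1 → posterior Gamma(12, 15/2)
obs 5: x=3 → posterior Gamma(15, 17/2)
obs 6: x=0 → posterior Gamma(15, 19/2)
obs 7: x=5 → posterior Gamma(20, 21/2)
obs 8: x=2 → posterior Gamma(22, 23/2)
obs 9: x=6 → posterior Gamma(28, 25/2)
obs 10: x=2 → posterior Gamma(30, 27/2)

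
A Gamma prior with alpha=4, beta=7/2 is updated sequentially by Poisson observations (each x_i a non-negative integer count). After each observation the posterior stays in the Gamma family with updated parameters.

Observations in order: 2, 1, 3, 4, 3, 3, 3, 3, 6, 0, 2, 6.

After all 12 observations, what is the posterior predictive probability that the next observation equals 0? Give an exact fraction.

obs 1: x=2 → posterior Gamma(6, 9/2)
obs 2: x=1 → posterior Gamma(7, 11/2)
obs 3: x=3 → posterior Gamma(10, 13/2)
obs 4: x=4 → posterior Gamma(14, 15/2)
obs 5: x=3 → posterior Gamma(17, 17/2)
obs 6: x=3 → posterior Gamma(20, 19/2)
obs 7: x=3 → posterior Gamma(23, 21/2)
obs 8: x=3 → posterior Gamma(26, 23/2)
obs 9: x=6 → posterior Gamma(32, 25/2)
obs 10: x=0 → posterior Gamma(32, 27/2)
obs 11: x=2 → posterior Gamma(34, 29/2)
obs 12: x=6 → posterior Gamma(40, 31/2)

451302514611022222119906091571193923850834154614488607763201/5502468881238427440585585273345625543507431690278185383507201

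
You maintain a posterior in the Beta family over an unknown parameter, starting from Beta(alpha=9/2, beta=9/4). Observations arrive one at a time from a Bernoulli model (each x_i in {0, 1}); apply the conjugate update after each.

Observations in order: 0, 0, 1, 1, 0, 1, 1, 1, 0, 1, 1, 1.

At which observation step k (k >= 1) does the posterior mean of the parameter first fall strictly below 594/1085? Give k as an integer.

obs 1: x=0 → posterior Beta(9/2, 13/4)
obs 2: x=0 → posterior Beta(9/2, 17/4)
obs 3: x=1 → posterior Beta(11/2, 17/4)
obs 4: x=1 → posterior Beta(13/2, 17/4)
obs 5: x=0 → posterior Beta(13/2, 21/4)
obs 6: x=1 → posterior Beta(15/2, 21/4)
obs 7: x=1 → posterior Beta(17/2, 21/4)
obs 8: x=1 → posterior Beta(19/2, 21/4)
obs 9: x=0 → posterior Beta(19/2, 25/4)
obs 10: x=1 → posterior Beta(21/2, 25/4)
obs 11: x=1 → posterior Beta(23/2, 25/4)
obs 12: x=1 → posterior Beta(25/2, 25/4)

k = 2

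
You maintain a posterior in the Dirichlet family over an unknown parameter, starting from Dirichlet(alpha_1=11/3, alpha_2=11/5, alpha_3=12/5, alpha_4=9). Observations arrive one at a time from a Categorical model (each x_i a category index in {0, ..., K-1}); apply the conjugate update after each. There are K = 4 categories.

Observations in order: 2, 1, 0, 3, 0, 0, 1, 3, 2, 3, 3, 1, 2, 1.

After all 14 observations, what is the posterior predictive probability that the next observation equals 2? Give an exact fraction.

obs 1: x=2 → posterior Dirichlet(11/3, 11/5, 17/5, 9)
obs 2: x=1 → posterior Dirichlet(11/3, 16/5, 17/5, 9)
obs 3: x=0 → posterior Dirichlet(14/3, 16/5, 17/5, 9)
obs 4: x=3 → posterior Dirichlet(14/3, 16/5, 17/5, 10)
obs 5: x=0 → posterior Dirichlet(17/3, 16/5, 17/5, 10)
obs 6: x=0 → posterior Dirichlet(20/3, 16/5, 17/5, 10)
obs 7: x=1 → posterior Dirichlet(20/3, 21/5, 17/5, 10)
obs 8: x=3 → posterior Dirichlet(20/3, 21/5, 17/5, 11)
obs 9: x=2 → posterior Dirichlet(20/3, 21/5, 22/5, 11)
obs 10: x=3 → posterior Dirichlet(20/3, 21/5, 22/5, 12)
obs 11: x=3 → posterior Dirichlet(20/3, 21/5, 22/5, 13)
obs 12: x=1 → posterior Dirichlet(20/3, 26/5, 22/5, 13)
obs 13: x=2 → posterior Dirichlet(20/3, 26/5, 27/5, 13)
obs 14: x=1 → posterior Dirichlet(20/3, 31/5, 27/5, 13)

81/469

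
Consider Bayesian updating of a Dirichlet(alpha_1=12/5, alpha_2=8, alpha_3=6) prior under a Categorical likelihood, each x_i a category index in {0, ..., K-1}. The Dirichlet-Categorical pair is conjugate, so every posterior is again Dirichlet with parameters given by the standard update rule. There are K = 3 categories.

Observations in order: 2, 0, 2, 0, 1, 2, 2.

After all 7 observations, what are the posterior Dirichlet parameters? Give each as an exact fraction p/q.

alpha_1=22/5, alpha_2=9, alpha_3=10

obs 1: x=2 → posterior Dirichlet(12/5, 8, 7)
obs 2: x=0 → posterior Dirichlet(17/5, 8, 7)
obs 3: x=2 → posterior Dirichlet(17/5, 8, 8)
obs 4: x=0 → posterior Dirichlet(22/5, 8, 8)
obs 5: x=1 → posterior Dirichlet(22/5, 9, 8)
obs 6: x=2 → posterior Dirichlet(22/5, 9, 9)
obs 7: x=2 → posterior Dirichlet(22/5, 9, 10)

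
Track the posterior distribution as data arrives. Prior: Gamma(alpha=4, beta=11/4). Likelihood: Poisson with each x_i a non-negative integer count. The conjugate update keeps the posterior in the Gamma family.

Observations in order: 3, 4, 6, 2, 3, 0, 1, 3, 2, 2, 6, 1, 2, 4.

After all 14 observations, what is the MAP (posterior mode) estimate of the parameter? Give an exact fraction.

168/67

obs 1: x=3 → posterior Gamma(7, 15/4)
obs 2: x=4 → posterior Gamma(11, 19/4)
obs 3: x=6 → posterior Gamma(17, 23/4)
obs 4: x=2 → posterior Gamma(19, 27/4)
obs 5: x=3 → posterior Gamma(22, 31/4)
obs 6: x=0 → posterior Gamma(22, 35/4)
obs 7: x=1 → posterior Gamma(23, 39/4)
obs 8: x=3 → posterior Gamma(26, 43/4)
obs 9: x=2 → posterior Gamma(28, 47/4)
obs 10: x=2 → posterior Gamma(30, 51/4)
obs 11: x=6 → posterior Gamma(36, 55/4)
obs 12: x=1 → posterior Gamma(37, 59/4)
obs 13: x=2 → posterior Gamma(39, 63/4)
obs 14: x=4 → posterior Gamma(43, 67/4)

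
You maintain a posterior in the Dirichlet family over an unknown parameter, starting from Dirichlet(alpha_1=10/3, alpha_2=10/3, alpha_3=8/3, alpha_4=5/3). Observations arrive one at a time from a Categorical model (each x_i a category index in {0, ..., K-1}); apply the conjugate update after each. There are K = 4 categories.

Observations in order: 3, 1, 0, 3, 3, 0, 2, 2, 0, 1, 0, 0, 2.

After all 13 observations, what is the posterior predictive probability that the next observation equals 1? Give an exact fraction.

obs 1: x=3 → posterior Dirichlet(10/3, 10/3, 8/3, 8/3)
obs 2: x=1 → posterior Dirichlet(10/3, 13/3, 8/3, 8/3)
obs 3: x=0 → posterior Dirichlet(13/3, 13/3, 8/3, 8/3)
obs 4: x=3 → posterior Dirichlet(13/3, 13/3, 8/3, 11/3)
obs 5: x=3 → posterior Dirichlet(13/3, 13/3, 8/3, 14/3)
obs 6: x=0 → posterior Dirichlet(16/3, 13/3, 8/3, 14/3)
obs 7: x=2 → posterior Dirichlet(16/3, 13/3, 11/3, 14/3)
obs 8: x=2 → posterior Dirichlet(16/3, 13/3, 14/3, 14/3)
obs 9: x=0 → posterior Dirichlet(19/3, 13/3, 14/3, 14/3)
obs 10: x=1 → posterior Dirichlet(19/3, 16/3, 14/3, 14/3)
obs 11: x=0 → posterior Dirichlet(22/3, 16/3, 14/3, 14/3)
obs 12: x=0 → posterior Dirichlet(25/3, 16/3, 14/3, 14/3)
obs 13: x=2 → posterior Dirichlet(25/3, 16/3, 17/3, 14/3)

2/9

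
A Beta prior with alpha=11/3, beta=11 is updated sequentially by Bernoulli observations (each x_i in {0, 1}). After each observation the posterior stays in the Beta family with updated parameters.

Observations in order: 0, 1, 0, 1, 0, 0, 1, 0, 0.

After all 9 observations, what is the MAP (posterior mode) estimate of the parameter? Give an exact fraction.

17/65

obs 1: x=0 → posterior Beta(11/3, 12)
obs 2: x=1 → posterior Beta(14/3, 12)
obs 3: x=0 → posterior Beta(14/3, 13)
obs 4: x=1 → posterior Beta(17/3, 13)
obs 5: x=0 → posterior Beta(17/3, 14)
obs 6: x=0 → posterior Beta(17/3, 15)
obs 7: x=1 → posterior Beta(20/3, 15)
obs 8: x=0 → posterior Beta(20/3, 16)
obs 9: x=0 → posterior Beta(20/3, 17)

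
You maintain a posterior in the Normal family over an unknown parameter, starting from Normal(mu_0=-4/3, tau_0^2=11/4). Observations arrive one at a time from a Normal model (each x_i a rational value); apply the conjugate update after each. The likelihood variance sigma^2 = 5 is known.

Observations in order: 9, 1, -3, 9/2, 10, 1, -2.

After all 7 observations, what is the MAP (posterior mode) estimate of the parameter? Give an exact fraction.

1193/582

obs 1: x=9 → posterior Normal(7/3, 55/31)
obs 2: x=1 → posterior Normal(125/63, 55/42)
obs 3: x=-3 → posterior Normal(151/159, 55/53)
obs 4: x=9/2 → posterior Normal(599/384, 55/64)
obs 5: x=10 → posterior Normal(1259/450, 11/15)
obs 6: x=1 → posterior Normal(1325/516, 55/86)
obs 7: x=-2 → posterior Normal(1193/582, 55/97)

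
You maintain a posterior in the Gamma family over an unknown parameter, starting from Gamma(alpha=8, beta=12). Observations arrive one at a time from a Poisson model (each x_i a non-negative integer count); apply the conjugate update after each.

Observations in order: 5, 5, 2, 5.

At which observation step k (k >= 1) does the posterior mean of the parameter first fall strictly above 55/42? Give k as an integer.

obs 1: x=5 → posterior Gamma(13, 13)
obs 2: x=5 → posterior Gamma(18, 14)
obs 3: x=2 → posterior Gamma(20, 15)
obs 4: x=5 → posterior Gamma(25, 16)

k = 3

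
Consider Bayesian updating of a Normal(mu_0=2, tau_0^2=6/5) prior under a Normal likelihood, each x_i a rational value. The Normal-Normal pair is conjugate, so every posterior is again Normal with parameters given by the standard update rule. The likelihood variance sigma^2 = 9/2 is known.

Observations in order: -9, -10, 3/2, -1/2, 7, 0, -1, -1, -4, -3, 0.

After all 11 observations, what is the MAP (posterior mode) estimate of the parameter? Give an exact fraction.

-50/59

obs 1: x=-9 → posterior Normal(-6/19, 18/19)
obs 2: x=-10 → posterior Normal(-2, 18/23)
obs 3: x=3/2 → posterior Normal(-40/27, 2/3)
obs 4: x=-1/2 → posterior Normal(-42/31, 18/31)
obs 5: x=7 → posterior Normal(-2/5, 18/35)
obs 6: x=0 → posterior Normal(-14/39, 6/13)
obs 7: x=-1 → posterior Normal(-18/43, 18/43)
obs 8: x=-1 → posterior Normal(-22/47, 18/47)
obs 9: x=-4 → posterior Normal(-38/51, 6/17)
obs 10: x=-3 → posterior Normal(-10/11, 18/55)
obs 11: x=0 → posterior Normal(-50/59, 18/59)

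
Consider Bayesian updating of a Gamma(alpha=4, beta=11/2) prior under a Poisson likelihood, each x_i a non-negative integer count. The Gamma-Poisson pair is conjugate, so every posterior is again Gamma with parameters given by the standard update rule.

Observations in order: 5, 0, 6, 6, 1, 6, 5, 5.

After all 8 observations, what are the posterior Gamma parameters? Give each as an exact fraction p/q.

alpha=38, beta=27/2

obs 1: x=5 → posterior Gamma(9, 13/2)
obs 2: x=0 → posterior Gamma(9, 15/2)
obs 3: x=6 → posterior Gamma(15, 17/2)
obs 4: x=6 → posterior Gamma(21, 19/2)
obs 5: x=1 → posterior Gamma(22, 21/2)
obs 6: x=6 → posterior Gamma(28, 23/2)
obs 7: x=5 → posterior Gamma(33, 25/2)
obs 8: x=5 → posterior Gamma(38, 27/2)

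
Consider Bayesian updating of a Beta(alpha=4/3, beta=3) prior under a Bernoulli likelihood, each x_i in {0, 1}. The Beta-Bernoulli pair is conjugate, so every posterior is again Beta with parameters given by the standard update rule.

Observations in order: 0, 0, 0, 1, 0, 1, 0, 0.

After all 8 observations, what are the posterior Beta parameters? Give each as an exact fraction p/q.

obs 1: x=0 → posterior Beta(4/3, 4)
obs 2: x=0 → posterior Beta(4/3, 5)
obs 3: x=0 → posterior Beta(4/3, 6)
obs 4: x=1 → posterior Beta(7/3, 6)
obs 5: x=0 → posterior Beta(7/3, 7)
obs 6: x=1 → posterior Beta(10/3, 7)
obs 7: x=0 → posterior Beta(10/3, 8)
obs 8: x=0 → posterior Beta(10/3, 9)

alpha=10/3, beta=9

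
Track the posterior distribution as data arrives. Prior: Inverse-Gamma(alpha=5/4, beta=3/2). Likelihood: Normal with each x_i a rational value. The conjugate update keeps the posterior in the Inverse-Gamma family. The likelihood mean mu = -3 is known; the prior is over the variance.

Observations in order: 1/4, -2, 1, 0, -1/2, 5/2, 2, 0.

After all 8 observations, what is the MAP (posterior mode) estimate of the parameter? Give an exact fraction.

1761/200

obs 1: x=1/4 → posterior Inverse-Gamma(7/4, 217/32)
obs 2: x=-2 → posterior Inverse-Gamma(9/4, 233/32)
obs 3: x=1 → posterior Inverse-Gamma(11/4, 489/32)
obs 4: x=0 → posterior Inverse-Gamma(13/4, 633/32)
obs 5: x=-1/2 → posterior Inverse-Gamma(15/4, 733/32)
obs 6: x=5/2 → posterior Inverse-Gamma(17/4, 1217/32)
obs 7: x=2 → posterior Inverse-Gamma(19/4, 1617/32)
obs 8: x=0 → posterior Inverse-Gamma(21/4, 1761/32)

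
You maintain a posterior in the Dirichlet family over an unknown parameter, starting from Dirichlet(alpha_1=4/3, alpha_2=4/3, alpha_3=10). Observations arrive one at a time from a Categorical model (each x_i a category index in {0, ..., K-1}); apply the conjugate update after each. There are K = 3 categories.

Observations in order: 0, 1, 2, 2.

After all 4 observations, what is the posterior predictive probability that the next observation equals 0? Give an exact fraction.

obs 1: x=0 → posterior Dirichlet(7/3, 4/3, 10)
obs 2: x=1 → posterior Dirichlet(7/3, 7/3, 10)
obs 3: x=2 → posterior Dirichlet(7/3, 7/3, 11)
obs 4: x=2 → posterior Dirichlet(7/3, 7/3, 12)

7/50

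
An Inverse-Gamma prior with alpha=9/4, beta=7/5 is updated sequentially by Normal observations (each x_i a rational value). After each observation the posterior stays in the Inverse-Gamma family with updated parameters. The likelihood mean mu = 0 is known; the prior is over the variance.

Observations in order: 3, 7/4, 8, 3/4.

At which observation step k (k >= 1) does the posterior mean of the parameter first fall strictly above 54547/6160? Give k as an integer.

obs 1: x=3 → posterior Inverse-Gamma(11/4, 59/10)
obs 2: x=7/4 → posterior Inverse-Gamma(13/4, 1189/160)
obs 3: x=8 → posterior Inverse-Gamma(15/4, 6309/160)
obs 4: x=3/4 → posterior Inverse-Gamma(17/4, 3177/80)

k = 3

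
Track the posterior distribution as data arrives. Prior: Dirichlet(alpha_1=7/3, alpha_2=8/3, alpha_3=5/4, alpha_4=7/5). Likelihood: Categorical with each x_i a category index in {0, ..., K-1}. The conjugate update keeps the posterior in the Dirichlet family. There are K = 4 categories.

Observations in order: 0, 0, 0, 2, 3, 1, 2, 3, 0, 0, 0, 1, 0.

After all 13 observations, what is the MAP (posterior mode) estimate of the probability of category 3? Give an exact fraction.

16/111

obs 1: x=0 → posterior Dirichlet(10/3, 8/3, 5/4, 7/5)
obs 2: x=0 → posterior Dirichlet(13/3, 8/3, 5/4, 7/5)
obs 3: x=0 → posterior Dirichlet(16/3, 8/3, 5/4, 7/5)
obs 4: x=2 → posterior Dirichlet(16/3, 8/3, 9/4, 7/5)
obs 5: x=3 → posterior Dirichlet(16/3, 8/3, 9/4, 12/5)
obs 6: x=1 → posterior Dirichlet(16/3, 11/3, 9/4, 12/5)
obs 7: x=2 → posterior Dirichlet(16/3, 11/3, 13/4, 12/5)
obs 8: x=3 → posterior Dirichlet(16/3, 11/3, 13/4, 17/5)
obs 9: x=0 → posterior Dirichlet(19/3, 11/3, 13/4, 17/5)
obs 10: x=0 → posterior Dirichlet(22/3, 11/3, 13/4, 17/5)
obs 11: x=0 → posterior Dirichlet(25/3, 11/3, 13/4, 17/5)
obs 12: x=1 → posterior Dirichlet(25/3, 14/3, 13/4, 17/5)
obs 13: x=0 → posterior Dirichlet(28/3, 14/3, 13/4, 17/5)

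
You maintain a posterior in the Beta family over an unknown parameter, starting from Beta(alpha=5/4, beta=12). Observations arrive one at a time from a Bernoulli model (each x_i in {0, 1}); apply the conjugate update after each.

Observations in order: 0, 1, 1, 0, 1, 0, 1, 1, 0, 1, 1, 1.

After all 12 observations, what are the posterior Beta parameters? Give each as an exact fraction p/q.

obs 1: x=0 → posterior Beta(5/4, 13)
obs 2: x=1 → posterior Beta(9/4, 13)
obs 3: x=1 → posterior Beta(13/4, 13)
obs 4: x=0 → posterior Beta(13/4, 14)
obs 5: x=1 → posterior Beta(17/4, 14)
obs 6: x=0 → posterior Beta(17/4, 15)
obs 7: x=1 → posterior Beta(21/4, 15)
obs 8: x=1 → posterior Beta(25/4, 15)
obs 9: x=0 → posterior Beta(25/4, 16)
obs 10: x=1 → posterior Beta(29/4, 16)
obs 11: x=1 → posterior Beta(33/4, 16)
obs 12: x=1 → posterior Beta(37/4, 16)

alpha=37/4, beta=16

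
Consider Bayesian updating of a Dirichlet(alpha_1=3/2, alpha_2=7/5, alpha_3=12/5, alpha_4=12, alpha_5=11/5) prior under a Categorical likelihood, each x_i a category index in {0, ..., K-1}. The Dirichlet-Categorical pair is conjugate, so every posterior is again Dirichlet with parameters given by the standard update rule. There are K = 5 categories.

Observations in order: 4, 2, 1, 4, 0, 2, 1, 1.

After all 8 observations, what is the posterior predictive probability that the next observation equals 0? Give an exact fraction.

obs 1: x=4 → posterior Dirichlet(3/2, 7/5, 12/5, 12, 16/5)
obs 2: x=2 → posterior Dirichlet(3/2, 7/5, 17/5, 12, 16/5)
obs 3: x=1 → posterior Dirichlet(3/2, 12/5, 17/5, 12, 16/5)
obs 4: x=4 → posterior Dirichlet(3/2, 12/5, 17/5, 12, 21/5)
obs 5: x=0 → posterior Dirichlet(5/2, 12/5, 17/5, 12, 21/5)
obs 6: x=2 → posterior Dirichlet(5/2, 12/5, 22/5, 12, 21/5)
obs 7: x=1 → posterior Dirichlet(5/2, 17/5, 22/5, 12, 21/5)
obs 8: x=1 → posterior Dirichlet(5/2, 22/5, 22/5, 12, 21/5)

1/11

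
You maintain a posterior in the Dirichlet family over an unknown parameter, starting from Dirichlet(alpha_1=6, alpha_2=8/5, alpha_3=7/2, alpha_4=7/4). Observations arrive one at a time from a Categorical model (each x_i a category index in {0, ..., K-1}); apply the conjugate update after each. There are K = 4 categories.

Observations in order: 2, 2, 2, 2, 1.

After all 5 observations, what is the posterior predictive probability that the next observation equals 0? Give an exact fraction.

obs 1: x=2 → posterior Dirichlet(6, 8/5, 9/2, 7/4)
obs 2: x=2 → posterior Dirichlet(6, 8/5, 11/2, 7/4)
obs 3: x=2 → posterior Dirichlet(6, 8/5, 13/2, 7/4)
obs 4: x=2 → posterior Dirichlet(6, 8/5, 15/2, 7/4)
obs 5: x=1 → posterior Dirichlet(6, 13/5, 15/2, 7/4)

40/119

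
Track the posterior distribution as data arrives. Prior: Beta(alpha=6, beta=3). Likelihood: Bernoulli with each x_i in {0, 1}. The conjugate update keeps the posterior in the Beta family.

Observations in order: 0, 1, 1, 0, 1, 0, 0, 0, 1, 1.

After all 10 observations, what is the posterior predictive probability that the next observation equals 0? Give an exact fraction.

8/19

obs 1: x=0 → posterior Beta(6, 4)
obs 2: x=1 → posterior Beta(7, 4)
obs 3: x=1 → posterior Beta(8, 4)
obs 4: x=0 → posterior Beta(8, 5)
obs 5: x=1 → posterior Beta(9, 5)
obs 6: x=0 → posterior Beta(9, 6)
obs 7: x=0 → posterior Beta(9, 7)
obs 8: x=0 → posterior Beta(9, 8)
obs 9: x=1 → posterior Beta(10, 8)
obs 10: x=1 → posterior Beta(11, 8)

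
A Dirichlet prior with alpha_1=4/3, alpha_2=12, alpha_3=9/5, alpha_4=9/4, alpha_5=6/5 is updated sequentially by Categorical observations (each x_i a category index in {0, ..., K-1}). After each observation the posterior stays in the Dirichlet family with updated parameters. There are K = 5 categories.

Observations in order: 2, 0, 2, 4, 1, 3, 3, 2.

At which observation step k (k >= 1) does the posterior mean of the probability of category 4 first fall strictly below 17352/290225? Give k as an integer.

k = 2

obs 1: x=2 → posterior Dirichlet(4/3, 12, 14/5, 9/4, 6/5)
obs 2: x=0 → posterior Dirichlet(7/3, 12, 14/5, 9/4, 6/5)
obs 3: x=2 → posterior Dirichlet(7/3, 12, 19/5, 9/4, 6/5)
obs 4: x=4 → posterior Dirichlet(7/3, 12, 19/5, 9/4, 11/5)
obs 5: x=1 → posterior Dirichlet(7/3, 13, 19/5, 9/4, 11/5)
obs 6: x=3 → posterior Dirichlet(7/3, 13, 19/5, 13/4, 11/5)
obs 7: x=3 → posterior Dirichlet(7/3, 13, 19/5, 17/4, 11/5)
obs 8: x=2 → posterior Dirichlet(7/3, 13, 24/5, 17/4, 11/5)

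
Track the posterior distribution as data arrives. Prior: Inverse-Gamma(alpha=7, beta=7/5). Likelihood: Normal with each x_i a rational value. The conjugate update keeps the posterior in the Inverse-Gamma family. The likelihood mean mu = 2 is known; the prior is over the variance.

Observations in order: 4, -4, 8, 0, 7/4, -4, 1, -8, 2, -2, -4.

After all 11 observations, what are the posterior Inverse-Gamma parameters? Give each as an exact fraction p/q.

obs 1: x=4 → posterior Inverse-Gamma(15/2, 17/5)
obs 2: x=-4 → posterior Inverse-Gamma(8, 107/5)
obs 3: x=8 → posterior Inverse-Gamma(17/2, 197/5)
obs 4: x=0 → posterior Inverse-Gamma(9, 207/5)
obs 5: x=7/4 → posterior Inverse-Gamma(19/2, 6629/160)
obs 6: x=-4 → posterior Inverse-Gamma(10, 9509/160)
obs 7: x=1 → posterior Inverse-Gamma(21/2, 9589/160)
obs 8: x=-8 → posterior Inverse-Gamma(11, 17589/160)
obs 9: x=2 → posterior Inverse-Gamma(23/2, 17589/160)
obs 10: x=-2 → posterior Inverse-Gamma(12, 18869/160)
obs 11: x=-4 → posterior Inverse-Gamma(25/2, 21749/160)

alpha=25/2, beta=21749/160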